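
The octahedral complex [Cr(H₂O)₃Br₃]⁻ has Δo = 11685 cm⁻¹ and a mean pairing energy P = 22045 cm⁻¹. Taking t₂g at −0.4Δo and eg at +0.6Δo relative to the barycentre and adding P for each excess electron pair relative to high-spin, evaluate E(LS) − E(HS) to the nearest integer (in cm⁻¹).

Ligand charges: 3×(+0) from H₂O and 3×(-1) from Br⁻ sum to -3; with overall charge -1, Cr is +2.
Cr is in group 6, so Cr²⁺ is d⁴ (6 − 2 = 4).
In the high-spin limit (t₂g³ eg¹) the orbital term is -0.6Δo = -7011 cm⁻¹, with no excess pairing.
For low-spin the configuration is t₂g⁴ eg⁰: orbital energy -1.6 × 11685 = -18696 cm⁻¹, and 1 additional pair relative to high-spin adds 22045 cm⁻¹, giving 3349 cm⁻¹.
Thus E(LS) − E(HS) = 10360 cm⁻¹.

10360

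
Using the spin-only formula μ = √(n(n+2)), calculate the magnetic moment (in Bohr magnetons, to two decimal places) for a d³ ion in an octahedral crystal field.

3.87 Bohr magnetons

Configuration: t2g^3 e_g^0 → 3 unpaired electrons.
μ(spin-only) = √[3(3+2)] = √15 ≈ 3.87 Bohr magnetons.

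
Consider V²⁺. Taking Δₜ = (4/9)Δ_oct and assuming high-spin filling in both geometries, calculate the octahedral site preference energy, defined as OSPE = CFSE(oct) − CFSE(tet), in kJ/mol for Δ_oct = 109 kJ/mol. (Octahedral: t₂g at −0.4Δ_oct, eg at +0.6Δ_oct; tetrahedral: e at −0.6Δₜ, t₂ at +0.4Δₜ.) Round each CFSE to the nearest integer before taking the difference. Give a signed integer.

V²⁺: group 5, so d-count = 5 − 2 = 3.
Octahedral high-spin t₂g³ eg⁰: CFSE = -1.2 × 109 = -131 kJ/mol.
Tetrahedral e² t₂¹ gives -0.8Δₜ = -0.8 × (4/9) × 109 = -39 kJ/mol.
Subtracting, OSPE = -131 − (-39) = -92 kJ/mol.

-92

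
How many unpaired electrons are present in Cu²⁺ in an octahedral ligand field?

1

Cu²⁺: group 11, so d-count = 11 − 2 = 9.
Configuration: t₂g⁶ eg³, giving 1 unpaired electron.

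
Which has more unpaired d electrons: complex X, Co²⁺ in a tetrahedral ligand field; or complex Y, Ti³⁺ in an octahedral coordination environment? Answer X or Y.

X: Co sits in group 9; removing 2 electrons leaves Co²⁺ with 9 − 2 = 7 d electrons; With tetrahedral geometry the complex is necessarily high-spin; e⁴ t₂³ → 3 unpaired.
Y: Ti³⁺: group 4, so d-count = 4 − 3 = 1; For octahedral d¹ the high- and low-spin configurations coincide; t₂g¹ eg⁰ → 1 unpaired.
So X has more unpaired electrons.

X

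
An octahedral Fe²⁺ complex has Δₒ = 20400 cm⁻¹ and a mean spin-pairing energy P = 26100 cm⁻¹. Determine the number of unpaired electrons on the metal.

4

Fe sits in group 8; removing 2 electrons leaves Fe²⁺ with 8 − 2 = 6 d electrons.
Here Δₒ < P (20400 < 26100), so the high-spin state is favoured.
That gives t₂g⁴ eg².
Unpaired electrons: 4.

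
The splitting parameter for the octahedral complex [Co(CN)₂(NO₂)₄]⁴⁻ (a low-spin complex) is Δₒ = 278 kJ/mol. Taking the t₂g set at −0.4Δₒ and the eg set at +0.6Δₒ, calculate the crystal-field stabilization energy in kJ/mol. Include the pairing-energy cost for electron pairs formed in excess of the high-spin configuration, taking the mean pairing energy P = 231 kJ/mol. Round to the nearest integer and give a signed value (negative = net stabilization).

-269

Ligand charges: 2×(-1) from CN⁻ and 4×(-1) from NO₂⁻ sum to -6; with overall charge -4, Co is +2.
Co²⁺: group 9, so d-count = 9 − 2 = 7.
Electron filling gives t₂g⁶ eg¹.
CFSE(orbital) = 6×(-0.4Δₒ) + 1×(0.6Δₒ) = -1.8Δₒ; with Δₒ = 278 kJ/mol that is -500 kJ/mol.
Pairing penalty: 3 pairs vs 2 in the high-spin reference → 1 extra × P = 231 kJ/mol.
Combining: -500 + 231 = -269 kJ/mol.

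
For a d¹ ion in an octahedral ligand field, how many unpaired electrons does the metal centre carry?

1

For octahedral d¹ the high- and low-spin configurations coincide.
Configuration: t2g^1 e_g^0, giving 1 unpaired electron.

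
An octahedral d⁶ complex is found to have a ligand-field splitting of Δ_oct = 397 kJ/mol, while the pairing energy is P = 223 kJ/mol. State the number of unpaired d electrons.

Δ_oct > P, so pairing is preferred: the ground state is low-spin.
Filling d⁶ accordingly: t2g^6 e_g^0.
Unpaired electrons: 0.

0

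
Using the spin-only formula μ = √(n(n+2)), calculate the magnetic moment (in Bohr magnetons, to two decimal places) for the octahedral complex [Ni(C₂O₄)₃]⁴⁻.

2.83 Bohr magnetons

Each C₂O₄²⁻ contributes -2; 3 × (-2) = -6. With overall charge -4, Ni is in the +2 oxidation state.
Group 10 minus oxidation state +2 gives a d⁸ configuration for Ni²⁺.
Configuration: t2g^6 e_g^2 → 2 unpaired electrons.
μ(spin-only) = √[2(2+2)] = √8 ≈ 2.83 Bohr magnetons.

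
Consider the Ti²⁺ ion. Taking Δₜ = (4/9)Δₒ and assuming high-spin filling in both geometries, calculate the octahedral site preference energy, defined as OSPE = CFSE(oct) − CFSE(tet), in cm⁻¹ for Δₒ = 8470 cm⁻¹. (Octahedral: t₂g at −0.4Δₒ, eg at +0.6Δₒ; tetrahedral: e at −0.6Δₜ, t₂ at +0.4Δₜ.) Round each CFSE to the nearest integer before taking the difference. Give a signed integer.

Group 4 minus oxidation state +2 gives a d² configuration for Ti²⁺.
Octahedral high-spin t2g^2 e_g^0: CFSE = -0.8 × 8470 = -6776 cm⁻¹.
In a tetrahedral site the filling is e^2 t2^0: CFSE(tet) = -1.2Δₜ = -1.2 × (4/9)(8470) = -4517 cm⁻¹.
OSPE = -6776 − (-4517) = -2259 cm⁻¹.

-2259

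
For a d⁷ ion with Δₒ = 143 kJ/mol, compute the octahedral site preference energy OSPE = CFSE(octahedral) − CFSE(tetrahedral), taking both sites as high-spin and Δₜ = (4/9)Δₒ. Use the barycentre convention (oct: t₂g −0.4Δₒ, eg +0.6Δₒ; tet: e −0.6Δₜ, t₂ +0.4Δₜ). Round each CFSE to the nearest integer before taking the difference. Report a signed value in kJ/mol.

In an octahedral site d⁷ (HS) is t2g^5 e_g^2, giving CFSE(oct) = -0.8Δₒ = -114 kJ/mol.
Tetrahedral e^4 t2^3 gives -1.2Δₜ = -1.2 × (4/9) × 143 = -76 kJ/mol.
OSPE = -114 − (-76) = -38 kJ/mol.

-38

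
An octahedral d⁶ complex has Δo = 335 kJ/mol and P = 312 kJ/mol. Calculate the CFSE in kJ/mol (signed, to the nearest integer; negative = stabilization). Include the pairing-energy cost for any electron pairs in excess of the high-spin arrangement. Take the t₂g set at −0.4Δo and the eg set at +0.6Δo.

-180

Here Δo > P (335 > 312), so the low-spin state is favoured.
Configuration: t₂g⁶ eg⁰.
Orbital CFSE = -2.4Δo = -2.4 × 335 = -804 kJ/mol.
Excess pairs vs high-spin: 3 − 1 = 2; pairing cost = +624 kJ/mol.
Net CFSE = -804 + 624 = -180 kJ/mol.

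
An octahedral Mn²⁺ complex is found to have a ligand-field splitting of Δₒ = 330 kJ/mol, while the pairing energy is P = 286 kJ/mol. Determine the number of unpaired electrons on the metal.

Mn sits in group 7; removing 2 electrons leaves Mn²⁺ with 7 − 2 = 5 d electrons.
Here Δₒ > P (330 > 286), so the low-spin state is favoured.
Filling d⁵ accordingly: t₂g⁵ eg⁰.
Unpaired electrons: 1.

1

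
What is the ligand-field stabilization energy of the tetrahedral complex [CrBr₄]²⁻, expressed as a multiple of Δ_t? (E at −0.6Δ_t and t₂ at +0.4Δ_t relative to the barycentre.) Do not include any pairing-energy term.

-0.4 Δ_t

Each Br⁻ contributes -1; 4 × (-1) = -4. With overall charge -2, Cr is in the +2 oxidation state.
Cr sits in group 6; removing 2 electrons leaves Cr²⁺ with 6 − 2 = 4 d electrons.
With tetrahedral geometry the complex is necessarily high-spin.
Configuration: e² t₂².
CFSE = 2(-0.6Δ_t) + 2(0.4Δ_t) = -1.2Δ_t + 0.8Δ_t = -0.4Δ_t.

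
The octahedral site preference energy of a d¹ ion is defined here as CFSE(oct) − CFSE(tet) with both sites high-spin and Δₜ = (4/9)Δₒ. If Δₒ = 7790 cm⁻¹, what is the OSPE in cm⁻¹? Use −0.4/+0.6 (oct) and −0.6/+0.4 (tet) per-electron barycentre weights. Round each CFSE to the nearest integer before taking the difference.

Octahedral (high-spin): t₂g¹ eg⁰, CFSE = 1(−0.4) + 0(+0.6) = -0.4Δₒ = -0.4 × 7790 = -3116 cm⁻¹.
In a tetrahedral site the filling is e¹ t₂⁰: CFSE(tet) = -0.6Δₜ = -0.6 × (4/9)(7790) = -2077 cm⁻¹.
OSPE = CFSE(oct) − CFSE(tet) = -3116 − (-2077) = -1039 cm⁻¹.

-1039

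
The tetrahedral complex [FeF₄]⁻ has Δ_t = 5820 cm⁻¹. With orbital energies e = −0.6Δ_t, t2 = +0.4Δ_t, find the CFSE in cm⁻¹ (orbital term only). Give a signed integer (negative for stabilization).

Each F⁻ contributes -1; 4 × (-1) = -4. With overall charge -1, Fe is in the +3 oxidation state.
Fe is in group 8, so Fe³⁺ is d⁵ (8 − 3 = 5).
Tetrahedral splitting is small, so the complex is high-spin.
Electron filling gives e^2 t2^3.
CFSE(orbital) = 2×(-0.6Δ_t) + 3×(0.4Δ_t) = 0.0Δ_t; with Δ_t = 5820 cm⁻¹ that is 0 cm⁻¹.

0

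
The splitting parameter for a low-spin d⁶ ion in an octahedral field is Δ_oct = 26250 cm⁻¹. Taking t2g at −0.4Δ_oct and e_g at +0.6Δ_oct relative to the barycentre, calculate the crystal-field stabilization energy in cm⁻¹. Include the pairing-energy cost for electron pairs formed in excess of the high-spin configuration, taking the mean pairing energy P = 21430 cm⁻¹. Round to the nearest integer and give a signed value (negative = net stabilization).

Electron filling gives t2g^6 e_g^0.
The orbital stabilization is -2.4Δ_oct = -2.4 × 26250 = -63000 cm⁻¹.
Relative to high-spin t2g^4 e_g^2 (1 paired), the low-spin configuration has 2 additional pairs, contributing +2 × 21430 = +42860 cm⁻¹.
Overall CFSE = -63000 + 42860 = -20140 cm⁻¹.

-20140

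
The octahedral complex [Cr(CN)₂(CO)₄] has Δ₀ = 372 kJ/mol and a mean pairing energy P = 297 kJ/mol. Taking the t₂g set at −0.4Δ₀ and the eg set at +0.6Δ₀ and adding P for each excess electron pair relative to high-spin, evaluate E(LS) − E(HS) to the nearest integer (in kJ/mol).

-75

Ligand charges: 2×(-1) from CN⁻ and 4×(+0) from CO sum to -2; with overall charge +0, Cr is +2.
Group 6 minus oxidation state +2 gives a d⁴ configuration for Cr²⁺.
High-spin d⁴ fills as t₂g³ eg¹ with CFSE 3(−0.4) + 1(+0.6) = -0.6Δ₀ = -223 kJ/mol.
For low-spin the configuration is t₂g⁴ eg⁰: orbital energy -1.6 × 372 = -595 kJ/mol, and 1 additional pair relative to high-spin adds 297 kJ/mol, giving -298 kJ/mol.
Thus E(LS) − E(HS) = -75 kJ/mol.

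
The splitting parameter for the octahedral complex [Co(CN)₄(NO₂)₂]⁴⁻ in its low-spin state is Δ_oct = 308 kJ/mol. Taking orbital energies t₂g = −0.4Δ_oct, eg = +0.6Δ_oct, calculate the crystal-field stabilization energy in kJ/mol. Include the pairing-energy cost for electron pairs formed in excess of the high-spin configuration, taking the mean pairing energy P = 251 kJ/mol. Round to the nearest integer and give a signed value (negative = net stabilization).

Ligand charges: 4×(-1) from CN⁻ and 2×(-1) from NO₂⁻ sum to -6; with overall charge -4, Co is +2.
Group 9 minus oxidation state +2 gives a d⁷ configuration for Co²⁺.
The d⁷ electrons fill as t₂g⁶ eg¹.
Orbital CFSE = 6(-0.4) + 1(0.6) = -1.8Δ_oct = -1.8 × 308 = -554 kJ/mol.
Pairing penalty: 3 pairs vs 2 in the high-spin reference → 1 extra × P = 251 kJ/mol.
Combining: -554 + 251 = -303 kJ/mol.

-303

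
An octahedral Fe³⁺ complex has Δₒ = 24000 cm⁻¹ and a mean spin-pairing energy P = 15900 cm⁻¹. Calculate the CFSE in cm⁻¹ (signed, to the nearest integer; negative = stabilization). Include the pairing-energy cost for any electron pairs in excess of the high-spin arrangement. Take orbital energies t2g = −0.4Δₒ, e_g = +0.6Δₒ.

Group 8 minus oxidation state +3 gives a d⁵ configuration for Fe³⁺.
Here Δₒ > P (24000 > 15900), so the low-spin state is favoured.
Filling d⁵ accordingly: t2g^5 e_g^0.
Orbital CFSE = -2.0Δₒ = -2.0 × 24000 = -48000 cm⁻¹.
Excess pairs vs high-spin: 2 − 0 = 2; pairing cost = +31800 cm⁻¹.
Net CFSE = -48000 + 31800 = -16200 cm⁻¹.

-16200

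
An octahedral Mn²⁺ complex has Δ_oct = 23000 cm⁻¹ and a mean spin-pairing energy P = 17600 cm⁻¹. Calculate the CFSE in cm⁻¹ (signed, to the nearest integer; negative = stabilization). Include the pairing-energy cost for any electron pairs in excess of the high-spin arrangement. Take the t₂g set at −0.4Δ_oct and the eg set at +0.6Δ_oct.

Mn²⁺: group 7, so d-count = 7 − 2 = 5.
Δ_oct > P, so pairing is preferred: the ground state is low-spin.
Filling d⁵ accordingly: t₂g⁵ eg⁰.
Orbital CFSE = -2.0Δ_oct = -2.0 × 23000 = -46000 cm⁻¹.
Excess pairs vs high-spin: 2 − 0 = 2; pairing cost = +35200 cm⁻¹.
Net CFSE = -46000 + 35200 = -10800 cm⁻¹.

-10800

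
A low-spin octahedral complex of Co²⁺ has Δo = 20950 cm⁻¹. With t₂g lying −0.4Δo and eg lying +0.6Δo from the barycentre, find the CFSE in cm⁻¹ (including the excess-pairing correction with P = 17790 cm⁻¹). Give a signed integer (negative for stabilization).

Co sits in group 9; removing 2 electrons leaves Co²⁺ with 9 − 2 = 7 d electrons.
Electron filling gives t₂g⁶ eg¹.
Orbital CFSE = 6(-0.4) + 1(0.6) = -1.8Δo = -1.8 × 20950 = -37710 cm⁻¹.
Relative to high-spin t₂g⁵ eg² (2 paired), the low-spin configuration has 1 additional pair, contributing +1 × 17790 = +17790 cm⁻¹.
Combining: -37710 + 17790 = -19920 cm⁻¹.

-19920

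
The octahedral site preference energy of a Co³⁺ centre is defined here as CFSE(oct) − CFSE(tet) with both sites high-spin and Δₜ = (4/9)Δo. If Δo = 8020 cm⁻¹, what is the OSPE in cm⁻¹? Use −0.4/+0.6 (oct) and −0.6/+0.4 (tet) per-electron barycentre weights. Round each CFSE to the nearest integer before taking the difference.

-1069

Group 9 minus oxidation state +3 gives a d⁶ configuration for Co³⁺.
Octahedral (high-spin): t₂g⁴ eg², CFSE = 4(−0.4) + 2(+0.6) = -0.4Δo = -0.4 × 8020 = -3208 cm⁻¹.
In a tetrahedral site the filling is e³ t₂³: CFSE(tet) = -0.6Δₜ = -0.6 × (4/9)(8020) = -2139 cm⁻¹.
Subtracting, OSPE = -3208 − (-2139) = -1069 cm⁻¹.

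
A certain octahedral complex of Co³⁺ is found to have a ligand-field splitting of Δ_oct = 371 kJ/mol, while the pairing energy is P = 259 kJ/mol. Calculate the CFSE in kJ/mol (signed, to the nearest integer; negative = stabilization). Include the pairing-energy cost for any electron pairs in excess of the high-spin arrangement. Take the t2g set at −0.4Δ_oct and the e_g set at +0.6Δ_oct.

-372

Co³⁺: group 9, so d-count = 9 − 3 = 6.
Since Δ_oct = 371 kJ/mol > P = 259 kJ/mol, the complex adopts the low-spin configuration.
Configuration: t2g^6 e_g^0.
Orbital CFSE = -2.4Δ_oct = -2.4 × 371 = -890 kJ/mol.
Excess pairs vs high-spin: 3 − 1 = 2; pairing cost = +518 kJ/mol.
Net CFSE = -890 + 518 = -372 kJ/mol.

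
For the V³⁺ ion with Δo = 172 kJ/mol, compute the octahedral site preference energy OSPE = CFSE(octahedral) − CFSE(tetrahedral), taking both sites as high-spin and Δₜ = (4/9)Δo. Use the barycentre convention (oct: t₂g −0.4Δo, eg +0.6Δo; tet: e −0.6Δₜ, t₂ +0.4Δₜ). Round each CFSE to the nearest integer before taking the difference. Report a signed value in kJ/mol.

V is in group 5, so V³⁺ is d² (5 − 3 = 2).
Octahedral high-spin t₂g² eg⁰: CFSE = -0.8 × 172 = -138 kJ/mol.
Tetrahedral: e² t₂⁰, CFSE = 2(−0.6) + 0(+0.4) = -1.2Δₜ = -1.2 × (4/9) × 172 = -92 kJ/mol.
OSPE = CFSE(oct) − CFSE(tet) = -138 − (-92) = -46 kJ/mol.

-46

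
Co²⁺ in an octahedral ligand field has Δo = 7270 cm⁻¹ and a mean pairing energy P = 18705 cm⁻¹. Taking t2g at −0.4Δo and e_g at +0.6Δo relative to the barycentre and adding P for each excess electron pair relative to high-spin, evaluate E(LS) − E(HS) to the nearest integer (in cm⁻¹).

11435

Co is in group 9, so Co²⁺ is d⁷ (9 − 2 = 7).
High-spin: t2g^5 e_g^2, CFSE = -0.8Δo = -5816 cm⁻¹.
Low-spin t2g^6 e_g^1 gives -1.8Δo = -13086 cm⁻¹, but forming 1 extra pair costs 1P = 18705 cm⁻¹, so E(LS) = -13086 + 18705 = 5619 cm⁻¹.
The difference is 5619 − (-5816) = 11435 cm⁻¹, so high-spin lies lower.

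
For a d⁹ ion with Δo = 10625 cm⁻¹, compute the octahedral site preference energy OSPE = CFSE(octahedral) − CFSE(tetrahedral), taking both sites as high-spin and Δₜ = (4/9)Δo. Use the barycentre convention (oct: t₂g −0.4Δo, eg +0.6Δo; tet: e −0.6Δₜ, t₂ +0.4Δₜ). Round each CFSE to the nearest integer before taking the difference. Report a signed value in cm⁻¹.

-4486

In an octahedral site d⁹ (HS) is t₂g⁶ eg³, giving CFSE(oct) = -0.6Δo = -6375 cm⁻¹.
Tetrahedral: e⁴ t₂⁵, CFSE = 4(−0.6) + 5(+0.4) = -0.4Δₜ = -0.4 × (4/9) × 10625 = -1889 cm⁻¹.
OSPE = -6375 − (-1889) = -4486 cm⁻¹.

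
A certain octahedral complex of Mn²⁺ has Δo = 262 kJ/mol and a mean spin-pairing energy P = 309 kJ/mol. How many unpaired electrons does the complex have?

Mn is in group 7, so Mn²⁺ is d⁵ (7 − 2 = 5).
With Δo < P the complex is high-spin.
That gives t2g^3 e_g^2.
Unpaired electrons: 5.

5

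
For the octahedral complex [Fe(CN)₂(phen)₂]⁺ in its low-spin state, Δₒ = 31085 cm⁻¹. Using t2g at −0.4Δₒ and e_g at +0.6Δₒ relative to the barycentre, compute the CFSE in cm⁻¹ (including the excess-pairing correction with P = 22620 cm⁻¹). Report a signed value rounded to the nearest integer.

-16930

Ligand charges: 2×(-1) from CN⁻ and 2×(+0) from phen sum to -2; with overall charge +1, Fe is +3.
Fe sits in group 8; removing 3 electrons leaves Fe³⁺ with 8 − 3 = 5 d electrons.
The d⁵ electrons fill as t2g^5 e_g^0.
The orbital stabilization is -2.0Δₒ = -2.0 × 31085 = -62170 cm⁻¹.
Relative to high-spin t2g^3 e_g^2 (0 paired), the low-spin configuration has 2 additional pairs, contributing +2 × 22620 = +45240 cm⁻¹.
Net CFSE = -62170 + 45240 = -16930 cm⁻¹.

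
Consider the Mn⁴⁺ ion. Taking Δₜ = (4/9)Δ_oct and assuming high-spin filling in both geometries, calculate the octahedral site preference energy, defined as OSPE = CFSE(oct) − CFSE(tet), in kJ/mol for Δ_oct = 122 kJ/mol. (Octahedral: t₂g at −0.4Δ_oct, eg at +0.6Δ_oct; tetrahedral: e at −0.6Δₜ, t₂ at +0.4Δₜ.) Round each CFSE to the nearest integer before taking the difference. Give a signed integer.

Mn sits in group 7; removing 4 electrons leaves Mn⁴⁺ with 7 − 4 = 3 d electrons.
Octahedral (high-spin): t₂g³ eg⁰, CFSE = 3(−0.4) + 0(+0.6) = -1.2Δ_oct = -1.2 × 122 = -146 kJ/mol.
Tetrahedral e² t₂¹ gives -0.8Δₜ = -0.8 × (4/9) × 122 = -43 kJ/mol.
OSPE = CFSE(oct) − CFSE(tet) = -146 − (-43) = -103 kJ/mol.

-103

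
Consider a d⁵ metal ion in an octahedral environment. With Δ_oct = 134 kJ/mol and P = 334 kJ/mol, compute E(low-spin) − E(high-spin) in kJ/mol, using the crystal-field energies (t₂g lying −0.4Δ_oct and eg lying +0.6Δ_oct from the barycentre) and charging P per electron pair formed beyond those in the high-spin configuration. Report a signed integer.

400

High-spin: t₂g³ eg², CFSE = 0.0Δ_oct = 0 kJ/mol.
Low-spin t₂g⁵ eg⁰ gives -2.0Δ_oct = -268 kJ/mol, but forming 2 extra pairs costs 2P = 668 kJ/mol, so E(LS) = -268 + 668 = 400 kJ/mol.
E(LS) − E(HS) = 400 − (0) = 400 kJ/mol.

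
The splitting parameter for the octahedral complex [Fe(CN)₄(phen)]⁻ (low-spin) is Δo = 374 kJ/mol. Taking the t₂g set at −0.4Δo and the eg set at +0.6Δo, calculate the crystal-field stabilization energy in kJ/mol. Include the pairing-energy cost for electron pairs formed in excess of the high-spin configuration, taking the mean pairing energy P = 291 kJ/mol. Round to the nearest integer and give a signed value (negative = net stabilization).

-166

Ligand charges: 4×(-1) from CN⁻ and 1×(+0) from phen sum to -4; with overall charge -1, Fe is +3.
Fe³⁺: group 8, so d-count = 8 − 3 = 5.
Electron filling gives t₂g⁵ eg⁰.
Orbital CFSE = 5(-0.4) + 0(0.6) = -2.0Δo = -2.0 × 374 = -748 kJ/mol.
Pairing penalty: 2 pairs vs 0 in the high-spin reference → 2 extra × P = 582 kJ/mol.
Net CFSE = -748 + 582 = -166 kJ/mol.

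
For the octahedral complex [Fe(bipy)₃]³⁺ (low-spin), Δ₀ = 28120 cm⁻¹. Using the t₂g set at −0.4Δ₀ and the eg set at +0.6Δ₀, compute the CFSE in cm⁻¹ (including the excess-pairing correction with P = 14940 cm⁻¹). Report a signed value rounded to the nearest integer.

-26360

bipy is neutral, so the +3 overall charge sits on Fe: oxidation state +3.
Fe sits in group 8; removing 3 electrons leaves Fe³⁺ with 8 − 3 = 5 d electrons.
Configuration: t₂g⁵ eg⁰.
CFSE(orbital) = 5×(-0.4Δ₀) + 0×(0.6Δ₀) = -2.0Δ₀; with Δ₀ = 28120 cm⁻¹ that is -56240 cm⁻¹.
Relative to high-spin t₂g³ eg² (0 paired), the low-spin configuration has 2 additional pairs, contributing +2 × 14940 = +29880 cm⁻¹.
Combining: -56240 + 29880 = -26360 cm⁻¹.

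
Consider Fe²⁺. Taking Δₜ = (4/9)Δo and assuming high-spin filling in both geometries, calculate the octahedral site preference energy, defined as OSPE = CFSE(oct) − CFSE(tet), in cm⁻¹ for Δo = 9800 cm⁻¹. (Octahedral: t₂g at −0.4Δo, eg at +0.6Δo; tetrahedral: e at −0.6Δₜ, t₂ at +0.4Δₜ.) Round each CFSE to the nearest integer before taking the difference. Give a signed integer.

Group 8 minus oxidation state +2 gives a d⁶ configuration for Fe²⁺.
Octahedral (high-spin): t2g^4 e_g^2, CFSE = 4(−0.4) + 2(+0.6) = -0.4Δo = -0.4 × 9800 = -3920 cm⁻¹.
Tetrahedral: e^3 t2^3, CFSE = 3(−0.6) + 3(+0.4) = -0.6Δₜ = -0.6 × (4/9) × 9800 = -2613 cm⁻¹.
Subtracting, OSPE = -3920 − (-2613) = -1307 cm⁻¹.

-1307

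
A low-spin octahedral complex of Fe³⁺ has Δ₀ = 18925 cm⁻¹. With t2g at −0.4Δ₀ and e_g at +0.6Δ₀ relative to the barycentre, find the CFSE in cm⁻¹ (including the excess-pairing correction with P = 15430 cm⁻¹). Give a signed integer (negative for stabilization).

Fe is in group 8, so Fe³⁺ is d⁵ (8 − 3 = 5).
Configuration: t2g^5 e_g^0.
Orbital CFSE = 5(-0.4) + 0(0.6) = -2.0Δ₀ = -2.0 × 18925 = -37850 cm⁻¹.
High-spin d⁵ would be t2g^3 e_g^2 with 0 pairs; low-spin has 2, so 2 excess pairs cost +2P = +30860 cm⁻¹.
Net CFSE = -37850 + 30860 = -6990 cm⁻¹.

-6990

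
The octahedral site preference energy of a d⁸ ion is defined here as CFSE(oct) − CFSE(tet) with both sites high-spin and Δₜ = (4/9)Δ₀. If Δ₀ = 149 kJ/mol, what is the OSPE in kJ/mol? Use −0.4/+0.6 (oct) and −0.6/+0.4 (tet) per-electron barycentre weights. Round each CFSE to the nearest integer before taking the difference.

-126

Octahedral high-spin t2g^6 e_g^2: CFSE = -1.2 × 149 = -179 kJ/mol.
In a tetrahedral site the filling is e^4 t2^4: CFSE(tet) = -0.8Δₜ = -0.8 × (4/9)(149) = -53 kJ/mol.
OSPE = CFSE(oct) − CFSE(tet) = -179 − (-53) = -126 kJ/mol.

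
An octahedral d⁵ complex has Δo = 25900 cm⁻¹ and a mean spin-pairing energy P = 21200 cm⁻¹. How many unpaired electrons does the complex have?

1

Here Δo > P (25900 > 21200), so the low-spin state is favoured.
Filling d⁵ accordingly: t₂g⁵ eg⁰.
Unpaired electrons: 1.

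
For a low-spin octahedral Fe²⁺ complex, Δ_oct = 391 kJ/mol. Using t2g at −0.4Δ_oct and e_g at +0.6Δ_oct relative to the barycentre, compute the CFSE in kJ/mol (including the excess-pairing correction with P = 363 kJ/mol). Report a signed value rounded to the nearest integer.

Group 8 minus oxidation state +2 gives a d⁶ configuration for Fe²⁺.
Electron filling gives t2g^6 e_g^0.
The orbital stabilization is -2.4Δ_oct = -2.4 × 391 = -938 kJ/mol.
Pairing penalty: 3 pairs vs 1 in the high-spin reference → 2 extra × P = 726 kJ/mol.
Combining: -938 + 726 = -212 kJ/mol.

-212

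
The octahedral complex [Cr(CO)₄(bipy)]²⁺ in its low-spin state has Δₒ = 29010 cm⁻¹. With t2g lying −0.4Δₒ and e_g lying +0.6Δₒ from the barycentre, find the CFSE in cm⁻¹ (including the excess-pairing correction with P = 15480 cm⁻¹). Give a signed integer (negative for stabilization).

-30936

Ligand charges: 4×(+0) from CO and 1×(+0) from bipy sum to +0; with overall charge +2, Cr is +2.
Group 6 minus oxidation state +2 gives a d⁴ configuration for Cr²⁺.
Configuration: t2g^4 e_g^0.
The orbital stabilization is -1.6Δₒ = -1.6 × 29010 = -46416 cm⁻¹.
Pairing penalty: 1 pair vs 0 in the high-spin reference → 1 extra × P = 15480 cm⁻¹.
Combining: -46416 + 15480 = -30936 cm⁻¹.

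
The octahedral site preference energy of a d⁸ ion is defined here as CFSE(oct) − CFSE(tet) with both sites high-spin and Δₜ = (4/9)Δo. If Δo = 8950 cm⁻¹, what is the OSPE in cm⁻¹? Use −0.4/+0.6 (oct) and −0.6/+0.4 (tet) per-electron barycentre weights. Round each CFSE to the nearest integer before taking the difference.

In an octahedral site d⁸ (HS) is t2g^6 e_g^2, giving CFSE(oct) = -1.2Δo = -10740 cm⁻¹.
In a tetrahedral site the filling is e^4 t2^4: CFSE(tet) = -0.8Δₜ = -0.8 × (4/9)(8950) = -3182 cm⁻¹.
OSPE = -10740 − (-3182) = -7558 cm⁻¹.

-7558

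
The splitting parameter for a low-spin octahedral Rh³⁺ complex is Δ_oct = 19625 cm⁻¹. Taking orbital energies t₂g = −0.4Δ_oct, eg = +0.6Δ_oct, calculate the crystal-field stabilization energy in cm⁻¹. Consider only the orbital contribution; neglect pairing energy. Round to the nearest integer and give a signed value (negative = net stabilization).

-47100

Rh³⁺: group 9, so d-count = 9 − 3 = 6.
The d⁶ electrons fill as t₂g⁶ eg⁰.
The orbital stabilization is -2.4Δ_oct = -2.4 × 19625 = -47100 cm⁻¹.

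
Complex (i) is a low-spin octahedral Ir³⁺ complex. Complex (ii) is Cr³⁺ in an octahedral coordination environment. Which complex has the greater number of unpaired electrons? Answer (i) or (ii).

(i): Ir³⁺: group 9, so d-count = 9 − 3 = 6; t2g^6 e_g^0 → 0 unpaired.
(ii): Cr³⁺: group 6, so d-count = 6 − 3 = 3; For octahedral d³ the high- and low-spin configurations coincide; t2g^3 e_g^0 → 3 unpaired.
So (ii) has more unpaired electrons.

(ii)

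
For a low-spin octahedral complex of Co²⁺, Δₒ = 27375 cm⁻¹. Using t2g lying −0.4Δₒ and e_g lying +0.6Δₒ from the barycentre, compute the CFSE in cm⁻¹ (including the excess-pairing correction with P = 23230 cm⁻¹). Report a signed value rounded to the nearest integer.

Co is in group 9, so Co²⁺ is d⁷ (9 − 2 = 7).
The d⁷ electrons fill as t2g^6 e_g^1.
Orbital CFSE = 6(-0.4) + 1(0.6) = -1.8Δₒ = -1.8 × 27375 = -49275 cm⁻¹.
Relative to high-spin t2g^5 e_g^2 (2 paired), the low-spin configuration has 1 additional pair, contributing +1 × 23230 = +23230 cm⁻¹.
Overall CFSE = -49275 + 23230 = -26045 cm⁻¹.

-26045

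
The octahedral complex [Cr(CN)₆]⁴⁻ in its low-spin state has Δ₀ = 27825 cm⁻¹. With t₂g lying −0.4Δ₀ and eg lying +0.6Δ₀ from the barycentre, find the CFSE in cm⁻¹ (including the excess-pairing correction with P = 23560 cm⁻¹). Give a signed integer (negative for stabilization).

Each CN⁻ contributes -1; 6 × (-1) = -6. With overall charge -4, Cr is in the +2 oxidation state.
Group 6 minus oxidation state +2 gives a d⁴ configuration for Cr²⁺.
Electron filling gives t₂g⁴ eg⁰.
The orbital stabilization is -1.6Δ₀ = -1.6 × 27825 = -44520 cm⁻¹.
Relative to high-spin t₂g³ eg¹ (0 paired), the low-spin configuration has 1 additional pair, contributing +1 × 23560 = +23560 cm⁻¹.
Overall CFSE = -44520 + 23560 = -20960 cm⁻¹.

-20960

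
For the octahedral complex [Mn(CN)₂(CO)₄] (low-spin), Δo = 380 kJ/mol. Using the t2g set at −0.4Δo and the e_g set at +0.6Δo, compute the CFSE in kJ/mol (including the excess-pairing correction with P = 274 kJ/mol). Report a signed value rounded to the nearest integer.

-212

Ligand charges: 2×(-1) from CN⁻ and 4×(+0) from CO sum to -2; with overall charge +0, Mn is +2.
Mn²⁺: group 7, so d-count = 7 − 2 = 5.
Electron filling gives t2g^5 e_g^0.
Orbital CFSE = 5(-0.4) + 0(0.6) = -2.0Δo = -2.0 × 380 = -760 kJ/mol.
Pairing penalty: 2 pairs vs 0 in the high-spin reference → 2 extra × P = 548 kJ/mol.
Net CFSE = -760 + 548 = -212 kJ/mol.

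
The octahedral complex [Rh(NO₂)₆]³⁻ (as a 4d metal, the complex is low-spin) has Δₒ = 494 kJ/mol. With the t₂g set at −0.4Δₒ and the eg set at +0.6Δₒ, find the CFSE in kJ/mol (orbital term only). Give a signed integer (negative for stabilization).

Each NO₂⁻ contributes -1; 6 × (-1) = -6. With overall charge -3, Rh is in the +3 oxidation state.
Group 9 minus oxidation state +3 gives a d⁶ configuration for Rh³⁺.
The d⁶ electrons fill as t₂g⁶ eg⁰.
CFSE(orbital) = 6×(-0.4Δₒ) + 0×(0.6Δₒ) = -2.4Δₒ; with Δₒ = 494 kJ/mol that is -1186 kJ/mol.

-1186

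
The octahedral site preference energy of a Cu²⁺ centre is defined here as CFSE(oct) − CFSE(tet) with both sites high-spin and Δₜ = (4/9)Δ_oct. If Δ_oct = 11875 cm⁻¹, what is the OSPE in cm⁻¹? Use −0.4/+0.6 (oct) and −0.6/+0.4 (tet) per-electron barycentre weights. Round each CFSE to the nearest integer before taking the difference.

-5014

Cu sits in group 11; removing 2 electrons leaves Cu²⁺ with 11 − 2 = 9 d electrons.
In an octahedral site d⁹ (HS) is t2g^6 e_g^3, giving CFSE(oct) = -0.6Δ_oct = -7125 cm⁻¹.
Tetrahedral e^4 t2^5 gives -0.4Δₜ = -0.4 × (4/9) × 11875 = -2111 cm⁻¹.
Subtracting, OSPE = -7125 − (-2111) = -5014 cm⁻¹.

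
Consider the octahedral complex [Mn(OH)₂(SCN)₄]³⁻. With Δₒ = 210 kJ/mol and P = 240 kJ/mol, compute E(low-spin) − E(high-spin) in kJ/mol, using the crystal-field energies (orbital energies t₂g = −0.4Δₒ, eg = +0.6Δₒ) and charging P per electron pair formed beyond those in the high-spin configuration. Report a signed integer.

30

Ligand charges: 2×(-1) from OH⁻ and 4×(-1) from SCN⁻ sum to -6; with overall charge -3, Mn is +3.
Mn³⁺: group 7, so d-count = 7 − 3 = 4.
In the high-spin limit (t₂g³ eg¹) the orbital term is -0.6Δₒ = -126 kJ/mol, with no excess pairing.
Low-spin t₂g⁴ eg⁰ gives -1.6Δₒ = -336 kJ/mol, but forming 1 extra pair costs 1P = 240 kJ/mol, so E(LS) = -336 + 240 = -96 kJ/mol.
Thus E(LS) − E(HS) = 30 kJ/mol.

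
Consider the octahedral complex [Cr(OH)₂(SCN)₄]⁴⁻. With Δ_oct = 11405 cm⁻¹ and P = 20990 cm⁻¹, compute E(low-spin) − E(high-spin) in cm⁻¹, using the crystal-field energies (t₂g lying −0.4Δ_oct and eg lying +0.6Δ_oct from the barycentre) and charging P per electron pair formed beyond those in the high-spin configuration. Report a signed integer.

Ligand charges: 2×(-1) from OH⁻ and 4×(-1) from SCN⁻ sum to -6; with overall charge -4, Cr is +2.
Cr sits in group 6; removing 2 electrons leaves Cr²⁺ with 6 − 2 = 4 d electrons.
In the high-spin limit (t₂g³ eg¹) the orbital term is -0.6Δ_oct = -6843 cm⁻¹, with no excess pairing.
Low-spin: t₂g⁴ eg⁰, orbital CFSE = -1.6Δ_oct = -18248 cm⁻¹; plus 1 excess pair × P = +20990 cm⁻¹; total 2742 cm⁻¹.
Thus E(LS) − E(HS) = 9585 cm⁻¹.

9585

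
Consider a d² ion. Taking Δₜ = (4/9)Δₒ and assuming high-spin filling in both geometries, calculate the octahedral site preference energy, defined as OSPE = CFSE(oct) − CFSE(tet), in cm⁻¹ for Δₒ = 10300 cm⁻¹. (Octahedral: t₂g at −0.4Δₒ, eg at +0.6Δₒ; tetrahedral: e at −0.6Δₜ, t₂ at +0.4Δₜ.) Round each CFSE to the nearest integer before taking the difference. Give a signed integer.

Octahedral (high-spin): t2g^2 e_g^0, CFSE = 2(−0.4) + 0(+0.6) = -0.8Δₒ = -0.8 × 10300 = -8240 cm⁻¹.
Tetrahedral e^2 t2^0 gives -1.2Δₜ = -1.2 × (4/9) × 10300 = -5493 cm⁻¹.
Subtracting, OSPE = -8240 − (-5493) = -2747 cm⁻¹.

-2747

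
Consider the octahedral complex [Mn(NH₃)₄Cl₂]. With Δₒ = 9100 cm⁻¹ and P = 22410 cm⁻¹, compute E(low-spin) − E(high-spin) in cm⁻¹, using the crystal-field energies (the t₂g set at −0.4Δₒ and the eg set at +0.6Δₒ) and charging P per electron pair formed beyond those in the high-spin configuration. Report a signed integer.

Ligand charges: 4×(+0) from NH₃ and 2×(-1) from Cl⁻ sum to -2; with overall charge +0, Mn is +2.
Group 7 minus oxidation state +2 gives a d⁵ configuration for Mn²⁺.
High-spin d⁵ fills as t₂g³ eg² with CFSE 3(−0.4) + 2(+0.6) = 0.0Δₒ = 0 cm⁻¹.
For low-spin the configuration is t₂g⁵ eg⁰: orbital energy -2.0 × 9100 = -18200 cm⁻¹, and 2 additional pairs relative to high-spin add 44820 cm⁻¹, giving 26620 cm⁻¹.
E(LS) − E(HS) = 26620 − (0) = 26620 cm⁻¹.

26620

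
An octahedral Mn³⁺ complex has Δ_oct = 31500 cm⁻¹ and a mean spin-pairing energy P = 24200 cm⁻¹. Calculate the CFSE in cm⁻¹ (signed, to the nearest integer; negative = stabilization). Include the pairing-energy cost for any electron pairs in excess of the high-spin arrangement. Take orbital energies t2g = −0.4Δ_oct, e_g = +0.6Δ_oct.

Group 7 minus oxidation state +3 gives a d⁴ configuration for Mn³⁺.
Δ_oct > P, so pairing is preferred: the ground state is low-spin.
Filling d⁴ accordingly: t2g^4 e_g^0.
Orbital CFSE = -1.6Δ_oct = -1.6 × 31500 = -50400 cm⁻¹.
Excess pairs vs high-spin: 1 − 0 = 1; pairing cost = +24200 cm⁻¹.
Net CFSE = -50400 + 24200 = -26200 cm⁻¹.

-26200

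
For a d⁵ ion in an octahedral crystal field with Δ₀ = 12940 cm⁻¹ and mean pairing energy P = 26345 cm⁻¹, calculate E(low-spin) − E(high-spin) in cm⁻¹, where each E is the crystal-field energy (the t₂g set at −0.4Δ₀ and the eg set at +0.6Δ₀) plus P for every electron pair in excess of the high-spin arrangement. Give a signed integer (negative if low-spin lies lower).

In the high-spin limit (t₂g³ eg²) the orbital term is 0.0Δ₀ = 0 cm⁻¹, with no excess pairing.
Low-spin: t₂g⁵ eg⁰, orbital CFSE = -2.0Δ₀ = -25880 cm⁻¹; plus 2 excess pairs × P = +52690 cm⁻¹; total 26810 cm⁻¹.
Thus E(LS) − E(HS) = 26810 cm⁻¹.

26810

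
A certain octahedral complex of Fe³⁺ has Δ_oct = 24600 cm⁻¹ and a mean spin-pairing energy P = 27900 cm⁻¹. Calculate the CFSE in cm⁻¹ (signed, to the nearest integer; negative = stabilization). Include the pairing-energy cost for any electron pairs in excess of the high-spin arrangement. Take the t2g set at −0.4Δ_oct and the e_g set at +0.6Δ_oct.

Fe sits in group 8; removing 3 electrons leaves Fe³⁺ with 8 − 3 = 5 d electrons.
Since Δ_oct = 24600 cm⁻¹ < P = 27900 cm⁻¹, the complex adopts the high-spin configuration.
Filling d⁵ accordingly: t2g^3 e_g^2.
Orbital CFSE = 0.0Δ_oct = 0.0 × 24600 = 0 cm⁻¹.
High-spin has no excess pairs, so no pairing correction applies.

0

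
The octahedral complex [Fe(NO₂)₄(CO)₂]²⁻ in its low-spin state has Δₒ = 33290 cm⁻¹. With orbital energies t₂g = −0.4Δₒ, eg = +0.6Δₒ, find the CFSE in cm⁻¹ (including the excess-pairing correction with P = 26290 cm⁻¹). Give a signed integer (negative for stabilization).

-27316

Ligand charges: 4×(-1) from NO₂⁻ and 2×(+0) from CO sum to -4; with overall charge -2, Fe is +2.
Fe is in group 8, so Fe²⁺ is d⁶ (8 − 2 = 6).
Configuration: t₂g⁶ eg⁰.
The orbital stabilization is -2.4Δₒ = -2.4 × 33290 = -79896 cm⁻¹.
Relative to high-spin t₂g⁴ eg² (1 paired), the low-spin configuration has 2 additional pairs, contributing +2 × 26290 = +52580 cm⁻¹.
Combining: -79896 + 52580 = -27316 cm⁻¹.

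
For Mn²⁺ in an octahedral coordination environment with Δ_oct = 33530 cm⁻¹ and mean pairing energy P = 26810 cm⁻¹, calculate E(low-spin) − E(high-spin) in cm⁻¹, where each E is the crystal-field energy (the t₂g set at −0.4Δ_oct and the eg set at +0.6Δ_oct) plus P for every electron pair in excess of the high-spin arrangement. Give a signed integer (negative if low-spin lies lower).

Mn²⁺: group 7, so d-count = 7 − 2 = 5.
In the high-spin limit (t₂g³ eg²) the orbital term is 0.0Δ_oct = 0 cm⁻¹, with no excess pairing.
For low-spin the configuration is t₂g⁵ eg⁰: orbital energy -2.0 × 33530 = -67060 cm⁻¹, and 2 additional pairs relative to high-spin add 53620 cm⁻¹, giving -13440 cm⁻¹.
E(LS) − E(HS) = -13440 − (0) = -13440 cm⁻¹.

-13440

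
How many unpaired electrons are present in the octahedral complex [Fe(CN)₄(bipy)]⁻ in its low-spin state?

Ligand charges: 4×(-1) from CN⁻ and 1×(+0) from bipy sum to -4; with overall charge -1, Fe is +3.
Fe sits in group 8; removing 3 electrons leaves Fe³⁺ with 8 − 3 = 5 d electrons.
Configuration: t2g^5 e_g^0, giving 1 unpaired electron.

1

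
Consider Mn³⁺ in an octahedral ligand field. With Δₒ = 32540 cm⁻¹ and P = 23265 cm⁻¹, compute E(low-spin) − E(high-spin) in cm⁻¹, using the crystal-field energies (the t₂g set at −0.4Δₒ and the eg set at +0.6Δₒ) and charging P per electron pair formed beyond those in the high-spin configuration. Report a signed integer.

-9275

Mn is in group 7, so Mn³⁺ is d⁴ (7 − 3 = 4).
High-spin: t₂g³ eg¹, CFSE = -0.6Δₒ = -19524 cm⁻¹.
Low-spin: t₂g⁴ eg⁰, orbital CFSE = -1.6Δₒ = -52064 cm⁻¹; plus 1 excess pair × P = +23265 cm⁻¹; total -28799 cm⁻¹.
Thus E(LS) − E(HS) = -9275 cm⁻¹.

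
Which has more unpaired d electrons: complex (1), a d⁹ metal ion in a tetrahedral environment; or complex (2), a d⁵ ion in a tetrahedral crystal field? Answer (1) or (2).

(1): With tetrahedral geometry the complex is necessarily high-spin; e^4 t2^5 → 1 unpaired.
(2): With tetrahedral geometry the complex is necessarily high-spin; e² t₂³ → 5 unpaired.
So (2) has more unpaired electrons.

(2)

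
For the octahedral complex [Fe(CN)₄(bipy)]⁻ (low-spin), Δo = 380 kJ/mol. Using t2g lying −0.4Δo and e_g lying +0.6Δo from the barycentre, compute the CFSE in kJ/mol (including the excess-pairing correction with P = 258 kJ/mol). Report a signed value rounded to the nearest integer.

-244

Ligand charges: 4×(-1) from CN⁻ and 1×(+0) from bipy sum to -4; with overall charge -1, Fe is +3.
Fe is in group 8, so Fe³⁺ is d⁵ (8 − 3 = 5).
The d⁵ electrons fill as t2g^5 e_g^0.
The orbital stabilization is -2.0Δo = -2.0 × 380 = -760 kJ/mol.
Pairing penalty: 2 pairs vs 0 in the high-spin reference → 2 extra × P = 516 kJ/mol.
Overall CFSE = -760 + 516 = -244 kJ/mol.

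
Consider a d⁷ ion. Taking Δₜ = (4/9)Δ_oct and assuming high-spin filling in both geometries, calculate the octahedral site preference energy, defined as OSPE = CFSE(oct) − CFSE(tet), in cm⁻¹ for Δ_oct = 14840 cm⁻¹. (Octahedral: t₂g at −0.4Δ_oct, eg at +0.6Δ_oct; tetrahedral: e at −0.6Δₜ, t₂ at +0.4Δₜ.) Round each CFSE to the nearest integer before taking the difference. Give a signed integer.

-3957

Octahedral high-spin t₂g⁵ eg²: CFSE = -0.8 × 14840 = -11872 cm⁻¹.
Tetrahedral e⁴ t₂³ gives -1.2Δₜ = -1.2 × (4/9) × 14840 = -7915 cm⁻¹.
OSPE = CFSE(oct) − CFSE(tet) = -11872 − (-7915) = -3957 cm⁻¹.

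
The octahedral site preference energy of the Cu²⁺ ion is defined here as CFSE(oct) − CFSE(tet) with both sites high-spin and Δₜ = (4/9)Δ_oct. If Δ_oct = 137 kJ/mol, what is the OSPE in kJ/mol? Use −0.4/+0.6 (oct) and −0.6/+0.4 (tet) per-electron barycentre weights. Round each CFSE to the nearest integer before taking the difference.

-58

Cu is in group 11, so Cu²⁺ is d⁹ (11 − 2 = 9).
In an octahedral site d⁹ (HS) is t₂g⁶ eg³, giving CFSE(oct) = -0.6Δ_oct = -82 kJ/mol.
Tetrahedral: e⁴ t₂⁵, CFSE = 4(−0.6) + 5(+0.4) = -0.4Δₜ = -0.4 × (4/9) × 137 = -24 kJ/mol.
OSPE = CFSE(oct) − CFSE(tet) = -82 − (-24) = -58 kJ/mol.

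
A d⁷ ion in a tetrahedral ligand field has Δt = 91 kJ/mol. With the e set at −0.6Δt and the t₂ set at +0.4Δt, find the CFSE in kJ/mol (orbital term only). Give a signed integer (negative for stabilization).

-109

With tetrahedral geometry the complex is necessarily high-spin.
Configuration: e⁴ t₂³.
CFSE(orbital) = 4×(-0.6Δt) + 3×(0.4Δt) = -1.2Δt; with Δt = 91 kJ/mol that is -109 kJ/mol.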